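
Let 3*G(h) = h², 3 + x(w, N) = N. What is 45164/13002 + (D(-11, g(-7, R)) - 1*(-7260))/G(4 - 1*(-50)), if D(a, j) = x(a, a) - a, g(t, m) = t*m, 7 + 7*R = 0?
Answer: 7680829/702108 ≈ 10.940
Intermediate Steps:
R = -1 (R = -1 + (⅐)*0 = -1 + 0 = -1)
x(w, N) = -3 + N
g(t, m) = m*t
D(a, j) = -3 (D(a, j) = (-3 + a) - a = -3)
G(h) = h²/3
45164/13002 + (D(-11, g(-7, R)) - 1*(-7260))/G(4 - 1*(-50)) = 45164/13002 + (-3 - 1*(-7260))/(((4 - 1*(-50))²/3)) = 45164*(1/13002) + (-3 + 7260)/(((4 + 50)²/3)) = 22582/6501 + 7257/(((⅓)*54²)) = 22582/6501 + 7257/(((⅓)*2916)) = 22582/6501 + 7257/972 = 22582/6501 + 7257*(1/972) = 22582/6501 + 2419/324 = 7680829/702108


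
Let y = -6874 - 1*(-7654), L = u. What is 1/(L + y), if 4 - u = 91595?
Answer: -1/90811 ≈ -1.1012e-5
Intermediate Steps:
u = -91591 (u = 4 - 1*91595 = 4 - 91595 = -91591)
L = -91591
y = 780 (y = -6874 + 7654 = 780)
1/(L + y) = 1/(-91591 + 780) = 1/(-90811) = -1/90811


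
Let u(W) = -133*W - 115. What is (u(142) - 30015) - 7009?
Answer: -56025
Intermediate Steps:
u(W) = -115 - 133*W
(u(142) - 30015) - 7009 = ((-115 - 133*142) - 30015) - 7009 = ((-115 - 18886) - 30015) - 7009 = (-19001 - 30015) - 7009 = -49016 - 7009 = -56025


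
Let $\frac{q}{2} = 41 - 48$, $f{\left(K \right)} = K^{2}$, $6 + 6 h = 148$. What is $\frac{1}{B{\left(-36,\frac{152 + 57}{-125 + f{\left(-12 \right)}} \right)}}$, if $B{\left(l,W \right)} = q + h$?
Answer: $\frac{3}{29} \approx 0.10345$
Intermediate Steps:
$h = \frac{71}{3}$ ($h = -1 + \frac{1}{6} \cdot 148 = -1 + \frac{74}{3} = \frac{71}{3} \approx 23.667$)
$q = -14$ ($q = 2 \left(41 - 48\right) = 2 \left(-7\right) = -14$)
$B{\left(l,W \right)} = \frac{29}{3}$ ($B{\left(l,W \right)} = -14 + \frac{71}{3} = \frac{29}{3}$)
$\frac{1}{B{\left(-36,\frac{152 + 57}{-125 + f{\left(-12 \right)}} \right)}} = \frac{1}{\frac{29}{3}} = \frac{3}{29}$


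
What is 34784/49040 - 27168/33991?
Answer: -9373486/104182415 ≈ -0.089972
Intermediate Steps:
34784/49040 - 27168/33991 = 34784*(1/49040) - 27168*1/33991 = 2174/3065 - 27168/33991 = -9373486/104182415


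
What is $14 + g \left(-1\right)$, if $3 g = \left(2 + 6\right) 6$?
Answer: $-2$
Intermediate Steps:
$g = 16$ ($g = \frac{\left(2 + 6\right) 6}{3} = \frac{8 \cdot 6}{3} = \frac{1}{3} \cdot 48 = 16$)
$14 + g \left(-1\right) = 14 + 16 \left(-1\right) = 14 - 16 = -2$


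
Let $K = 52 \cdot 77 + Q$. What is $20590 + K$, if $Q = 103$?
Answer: $24697$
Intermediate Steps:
$K = 4107$ ($K = 52 \cdot 77 + 103 = 4004 + 103 = 4107$)
$20590 + K = 20590 + 4107 = 24697$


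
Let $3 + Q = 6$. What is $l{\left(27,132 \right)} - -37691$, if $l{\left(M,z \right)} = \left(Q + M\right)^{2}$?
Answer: $38591$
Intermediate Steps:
$Q = 3$ ($Q = -3 + 6 = 3$)
$l{\left(M,z \right)} = \left(3 + M\right)^{2}$
$l{\left(27,132 \right)} - -37691 = \left(3 + 27\right)^{2} - -37691 = 30^{2} + 37691 = 900 + 37691 = 38591$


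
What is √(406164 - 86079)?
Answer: 3*√35565 ≈ 565.76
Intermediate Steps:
√(406164 - 86079) = √320085 = 3*√35565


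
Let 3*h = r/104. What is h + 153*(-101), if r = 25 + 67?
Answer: -1205311/78 ≈ -15453.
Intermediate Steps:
r = 92
h = 23/78 (h = (92/104)/3 = (92*(1/104))/3 = (⅓)*(23/26) = 23/78 ≈ 0.29487)
h + 153*(-101) = 23/78 + 153*(-101) = 23/78 - 15453 = -1205311/78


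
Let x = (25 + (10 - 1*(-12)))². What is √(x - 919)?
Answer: √1290 ≈ 35.917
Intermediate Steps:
x = 2209 (x = (25 + (10 + 12))² = (25 + 22)² = 47² = 2209)
√(x - 919) = √(2209 - 919) = √1290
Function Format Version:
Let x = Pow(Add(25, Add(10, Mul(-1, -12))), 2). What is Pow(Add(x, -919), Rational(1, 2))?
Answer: Pow(1290, Rational(1, 2)) ≈ 35.917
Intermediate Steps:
x = 2209 (x = Pow(Add(25, Add(10, 12)), 2) = Pow(Add(25, 22), 2) = Pow(47, 2) = 2209)
Pow(Add(x, -919), Rational(1, 2)) = Pow(Add(2209, -919), Rational(1, 2)) = Pow(1290, Rational(1, 2))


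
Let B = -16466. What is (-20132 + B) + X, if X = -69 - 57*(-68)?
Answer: -32791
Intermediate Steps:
X = 3807 (X = -69 + 3876 = 3807)
(-20132 + B) + X = (-20132 - 16466) + 3807 = -36598 + 3807 = -32791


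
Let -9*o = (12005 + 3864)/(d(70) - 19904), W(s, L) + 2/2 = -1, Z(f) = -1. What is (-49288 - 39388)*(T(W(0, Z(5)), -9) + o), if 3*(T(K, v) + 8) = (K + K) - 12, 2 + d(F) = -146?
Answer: 52992134699/45117 ≈ 1.1746e+6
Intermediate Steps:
d(F) = -148 (d(F) = -2 - 146 = -148)
W(s, L) = -2 (W(s, L) = -1 - 1 = -2)
T(K, v) = -12 + 2*K/3 (T(K, v) = -8 + ((K + K) - 12)/3 = -8 + (2*K - 12)/3 = -8 + (-12 + 2*K)/3 = -8 + (-4 + 2*K/3) = -12 + 2*K/3)
o = 15869/180468 (o = -(12005 + 3864)/(9*(-148 - 19904)) = -15869/(9*(-20052)) = -15869*(-1)/(9*20052) = -⅑*(-15869/20052) = 15869/180468 ≈ 0.087932)
(-49288 - 39388)*(T(W(0, Z(5)), -9) + o) = (-49288 - 39388)*((-12 + (⅔)*(-2)) + 15869/180468) = -88676*((-12 - 4/3) + 15869/180468) = -88676*(-40/3 + 15869/180468) = -88676*(-2390371/180468) = 52992134699/45117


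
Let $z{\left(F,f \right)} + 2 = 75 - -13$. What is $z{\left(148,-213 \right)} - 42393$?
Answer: $-42307$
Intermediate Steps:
$z{\left(F,f \right)} = 86$ ($z{\left(F,f \right)} = -2 + \left(75 - -13\right) = -2 + \left(75 + 13\right) = -2 + 88 = 86$)
$z{\left(148,-213 \right)} - 42393 = 86 - 42393 = -42307$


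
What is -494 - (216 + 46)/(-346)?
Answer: -85331/173 ≈ -493.24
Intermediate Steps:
-494 - (216 + 46)/(-346) = -494 - 262*(-1)/346 = -494 - 1*(-131/173) = -494 + 131/173 = -85331/173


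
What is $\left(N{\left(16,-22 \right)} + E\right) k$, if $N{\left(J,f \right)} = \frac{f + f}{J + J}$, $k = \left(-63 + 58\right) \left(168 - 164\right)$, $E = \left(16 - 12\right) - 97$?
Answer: $\frac{3775}{2} \approx 1887.5$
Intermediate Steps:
$E = -93$ ($E = 4 - 97 = -93$)
$k = -20$ ($k = \left(-5\right) 4 = -20$)
$N{\left(J,f \right)} = \frac{f}{J}$ ($N{\left(J,f \right)} = \frac{2 f}{2 J} = 2 f \frac{1}{2 J} = \frac{f}{J}$)
$\left(N{\left(16,-22 \right)} + E\right) k = \left(- \frac{22}{16} - 93\right) \left(-20\right) = \left(\left(-22\right) \frac{1}{16} - 93\right) \left(-20\right) = \left(- \frac{11}{8} - 93\right) \left(-20\right) = \left(- \frac{755}{8}\right) \left(-20\right) = \frac{3775}{2}$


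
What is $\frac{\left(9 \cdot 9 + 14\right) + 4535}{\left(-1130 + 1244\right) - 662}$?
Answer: $- \frac{2315}{274} \approx -8.4489$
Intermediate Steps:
$\frac{\left(9 \cdot 9 + 14\right) + 4535}{\left(-1130 + 1244\right) - 662} = \frac{\left(81 + 14\right) + 4535}{114 - 662} = \frac{95 + 4535}{-548} = 4630 \left(- \frac{1}{548}\right) = - \frac{2315}{274}$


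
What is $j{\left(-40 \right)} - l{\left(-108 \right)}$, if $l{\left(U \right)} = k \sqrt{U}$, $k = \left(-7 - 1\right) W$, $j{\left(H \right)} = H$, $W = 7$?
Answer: $-40 + 336 i \sqrt{3} \approx -40.0 + 581.97 i$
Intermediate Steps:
$k = -56$ ($k = \left(-7 - 1\right) 7 = \left(-8\right) 7 = -56$)
$l{\left(U \right)} = - 56 \sqrt{U}$
$j{\left(-40 \right)} - l{\left(-108 \right)} = -40 - - 56 \sqrt{-108} = -40 - - 56 \cdot 6 i \sqrt{3} = -40 - - 336 i \sqrt{3} = -40 + 336 i \sqrt{3}$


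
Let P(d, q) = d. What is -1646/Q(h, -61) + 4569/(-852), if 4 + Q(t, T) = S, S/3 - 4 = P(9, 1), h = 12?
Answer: -520769/9940 ≈ -52.391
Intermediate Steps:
S = 39 (S = 12 + 3*9 = 12 + 27 = 39)
Q(t, T) = 35 (Q(t, T) = -4 + 39 = 35)
-1646/Q(h, -61) + 4569/(-852) = -1646/35 + 4569/(-852) = -1646*1/35 + 4569*(-1/852) = -1646/35 - 1523/284 = -520769/9940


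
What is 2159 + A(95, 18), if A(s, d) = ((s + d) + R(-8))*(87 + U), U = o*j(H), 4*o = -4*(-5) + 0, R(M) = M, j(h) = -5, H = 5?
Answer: 8669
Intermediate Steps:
o = 5 (o = (-4*(-5) + 0)/4 = (20 + 0)/4 = (¼)*20 = 5)
U = -25 (U = 5*(-5) = -25)
A(s, d) = -496 + 62*d + 62*s (A(s, d) = ((s + d) - 8)*(87 - 25) = ((d + s) - 8)*62 = (-8 + d + s)*62 = -496 + 62*d + 62*s)
2159 + A(95, 18) = 2159 + (-496 + 62*18 + 62*95) = 2159 + (-496 + 1116 + 5890) = 2159 + 6510 = 8669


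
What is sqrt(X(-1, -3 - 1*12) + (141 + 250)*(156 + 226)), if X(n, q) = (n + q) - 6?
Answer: 2*sqrt(37335) ≈ 386.45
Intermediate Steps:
X(n, q) = -6 + n + q
sqrt(X(-1, -3 - 1*12) + (141 + 250)*(156 + 226)) = sqrt((-6 - 1 + (-3 - 1*12)) + (141 + 250)*(156 + 226)) = sqrt((-6 - 1 + (-3 - 12)) + 391*382) = sqrt((-6 - 1 - 15) + 149362) = sqrt(-22 + 149362) = sqrt(149340) = 2*sqrt(37335)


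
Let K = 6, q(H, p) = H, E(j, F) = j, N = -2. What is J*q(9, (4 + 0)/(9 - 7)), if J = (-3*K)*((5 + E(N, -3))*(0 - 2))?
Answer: 972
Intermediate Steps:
J = 108 (J = (-3*6)*((5 - 2)*(0 - 2)) = -54*(-2) = -18*(-6) = 108)
J*q(9, (4 + 0)/(9 - 7)) = 108*9 = 972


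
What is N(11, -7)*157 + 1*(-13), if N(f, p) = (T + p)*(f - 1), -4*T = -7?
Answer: -16511/2 ≈ -8255.5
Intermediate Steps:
T = 7/4 (T = -¼*(-7) = 7/4 ≈ 1.7500)
N(f, p) = (-1 + f)*(7/4 + p) (N(f, p) = (7/4 + p)*(f - 1) = (7/4 + p)*(-1 + f) = (-1 + f)*(7/4 + p))
N(11, -7)*157 + 1*(-13) = (-7/4 - 1*(-7) + (7/4)*11 + 11*(-7))*157 + 1*(-13) = (-7/4 + 7 + 77/4 - 77)*157 - 13 = -105/2*157 - 13 = -16485/2 - 13 = -16511/2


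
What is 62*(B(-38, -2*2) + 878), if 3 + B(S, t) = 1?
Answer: 54312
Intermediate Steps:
B(S, t) = -2 (B(S, t) = -3 + 1 = -2)
62*(B(-38, -2*2) + 878) = 62*(-2 + 878) = 62*876 = 54312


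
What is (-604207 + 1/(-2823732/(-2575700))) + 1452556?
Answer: 598878198542/705933 ≈ 8.4835e+5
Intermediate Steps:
(-604207 + 1/(-2823732/(-2575700))) + 1452556 = (-604207 + 1/(-2823732*(-1/2575700))) + 1452556 = (-604207 + 1/(705933/643925)) + 1452556 = (-604207 + 643925/705933) + 1452556 = -426529016206/705933 + 1452556 = 598878198542/705933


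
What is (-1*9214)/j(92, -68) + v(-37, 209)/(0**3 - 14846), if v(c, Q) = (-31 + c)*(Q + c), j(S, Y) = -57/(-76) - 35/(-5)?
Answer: -273400800/230113 ≈ -1188.1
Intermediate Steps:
j(S, Y) = 31/4 (j(S, Y) = -57*(-1/76) - 35*(-1/5) = 3/4 + 7 = 31/4)
(-1*9214)/j(92, -68) + v(-37, 209)/(0**3 - 14846) = (-1*9214)/(31/4) + ((-37)**2 - 31*209 - 31*(-37) + 209*(-37))/(0**3 - 14846) = -9214*4/31 + (1369 - 6479 + 1147 - 7733)/(0 - 14846) = -36856/31 - 11696/(-14846) = -36856/31 - 11696*(-1/14846) = -36856/31 + 5848/7423 = -273400800/230113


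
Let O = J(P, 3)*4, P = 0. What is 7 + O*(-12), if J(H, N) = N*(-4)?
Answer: 583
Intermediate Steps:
J(H, N) = -4*N
O = -48 (O = -4*3*4 = -12*4 = -48)
7 + O*(-12) = 7 - 48*(-12) = 7 + 576 = 583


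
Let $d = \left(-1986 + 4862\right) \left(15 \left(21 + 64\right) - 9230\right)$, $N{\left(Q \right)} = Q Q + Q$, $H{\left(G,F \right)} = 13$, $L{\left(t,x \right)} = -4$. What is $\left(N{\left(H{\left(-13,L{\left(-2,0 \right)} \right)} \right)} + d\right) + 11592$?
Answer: $-22866806$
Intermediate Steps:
$N{\left(Q \right)} = Q + Q^{2}$ ($N{\left(Q \right)} = Q^{2} + Q = Q + Q^{2}$)
$d = -22878580$ ($d = 2876 \left(15 \cdot 85 - 9230\right) = 2876 \left(1275 - 9230\right) = 2876 \left(-7955\right) = -22878580$)
$\left(N{\left(H{\left(-13,L{\left(-2,0 \right)} \right)} \right)} + d\right) + 11592 = \left(13 \left(1 + 13\right) - 22878580\right) + 11592 = \left(13 \cdot 14 - 22878580\right) + 11592 = \left(182 - 22878580\right) + 11592 = -22878398 + 11592 = -22866806$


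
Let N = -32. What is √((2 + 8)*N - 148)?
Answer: 6*I*√13 ≈ 21.633*I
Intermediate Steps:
√((2 + 8)*N - 148) = √((2 + 8)*(-32) - 148) = √(10*(-32) - 148) = √(-320 - 148) = √(-468) = 6*I*√13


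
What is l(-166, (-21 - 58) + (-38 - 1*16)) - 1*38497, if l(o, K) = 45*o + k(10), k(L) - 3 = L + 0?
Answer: -45954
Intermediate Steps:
k(L) = 3 + L (k(L) = 3 + (L + 0) = 3 + L)
l(o, K) = 13 + 45*o (l(o, K) = 45*o + (3 + 10) = 45*o + 13 = 13 + 45*o)
l(-166, (-21 - 58) + (-38 - 1*16)) - 1*38497 = (13 + 45*(-166)) - 1*38497 = (13 - 7470) - 38497 = -7457 - 38497 = -45954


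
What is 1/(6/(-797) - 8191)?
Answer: -797/6528233 ≈ -0.00012209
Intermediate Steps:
1/(6/(-797) - 8191) = 1/(-1/797*6 - 8191) = 1/(-6/797 - 8191) = 1/(-6528233/797) = -797/6528233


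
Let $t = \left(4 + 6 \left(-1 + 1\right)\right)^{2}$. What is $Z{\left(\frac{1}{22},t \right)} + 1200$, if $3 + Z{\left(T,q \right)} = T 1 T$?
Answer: $\frac{579349}{484} \approx 1197.0$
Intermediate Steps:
$t = 16$ ($t = \left(4 + 6 \cdot 0\right)^{2} = \left(4 + 0\right)^{2} = 4^{2} = 16$)
$Z{\left(T,q \right)} = -3 + T^{2}$ ($Z{\left(T,q \right)} = -3 + T 1 T = -3 + T T = -3 + T^{2}$)
$Z{\left(\frac{1}{22},t \right)} + 1200 = \left(-3 + \left(\frac{1}{22}\right)^{2}\right) + 1200 = \left(-3 + \frac{1}{484}\right) + 1200 = - \frac{1451}{484} + 1200 = \frac{579349}{484}$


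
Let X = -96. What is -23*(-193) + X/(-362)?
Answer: 803507/181 ≈ 4439.3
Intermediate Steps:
-23*(-193) + X/(-362) = -23*(-193) - 96/(-362) = 4439 - 96*(-1/362) = 4439 + 48/181 = 803507/181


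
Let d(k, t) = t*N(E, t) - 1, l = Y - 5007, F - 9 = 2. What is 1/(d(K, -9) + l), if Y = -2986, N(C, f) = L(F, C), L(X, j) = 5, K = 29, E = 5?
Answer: -1/8039 ≈ -0.00012439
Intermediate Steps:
F = 11 (F = 9 + 2 = 11)
N(C, f) = 5
l = -7993 (l = -2986 - 5007 = -7993)
d(k, t) = -1 + 5*t (d(k, t) = t*5 - 1 = 5*t - 1 = -1 + 5*t)
1/(d(K, -9) + l) = 1/((-1 + 5*(-9)) - 7993) = 1/((-1 - 45) - 7993) = 1/(-46 - 7993) = 1/(-8039) = -1/8039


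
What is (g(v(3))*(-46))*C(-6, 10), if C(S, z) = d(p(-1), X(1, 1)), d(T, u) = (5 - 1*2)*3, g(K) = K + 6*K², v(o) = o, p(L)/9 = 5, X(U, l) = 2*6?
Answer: -23598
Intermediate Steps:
X(U, l) = 12
p(L) = 45 (p(L) = 9*5 = 45)
d(T, u) = 9 (d(T, u) = (5 - 2)*3 = 3*3 = 9)
C(S, z) = 9
(g(v(3))*(-46))*C(-6, 10) = ((3*(1 + 6*3))*(-46))*9 = ((3*(1 + 18))*(-46))*9 = ((3*19)*(-46))*9 = (57*(-46))*9 = -2622*9 = -23598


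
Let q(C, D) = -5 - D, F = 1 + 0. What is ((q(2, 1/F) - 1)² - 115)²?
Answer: 4356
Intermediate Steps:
F = 1
((q(2, 1/F) - 1)² - 115)² = (((-5 - 1/1) - 1)² - 115)² = (((-5 - 1*1) - 1)² - 115)² = (((-5 - 1) - 1)² - 115)² = ((-6 - 1)² - 115)² = ((-7)² - 115)² = (49 - 115)² = (-66)² = 4356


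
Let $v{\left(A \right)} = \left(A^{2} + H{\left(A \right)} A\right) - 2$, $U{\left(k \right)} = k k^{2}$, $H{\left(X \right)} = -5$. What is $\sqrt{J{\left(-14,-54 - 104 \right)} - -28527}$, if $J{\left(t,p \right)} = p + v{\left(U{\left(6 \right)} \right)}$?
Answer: $\sqrt{73943} \approx 271.92$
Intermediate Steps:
$U{\left(k \right)} = k^{3}$
$v{\left(A \right)} = -2 + A^{2} - 5 A$ ($v{\left(A \right)} = \left(A^{2} - 5 A\right) - 2 = -2 + A^{2} - 5 A$)
$J{\left(t,p \right)} = 45574 + p$ ($J{\left(t,p \right)} = p - \left(2 - 46656 + 1080\right) = p - \left(1082 - 46656\right) = p - -45574 = p + 45574 = 45574 + p$)
$\sqrt{J{\left(-14,-54 - 104 \right)} - -28527} = \sqrt{\left(45574 - 158\right) - -28527} = \sqrt{\left(45574 - 158\right) + 28527} = \sqrt{45416 + 28527} = \sqrt{73943}$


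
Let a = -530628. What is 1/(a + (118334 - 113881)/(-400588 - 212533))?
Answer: -613121/325339174441 ≈ -1.8846e-6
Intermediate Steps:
1/(a + (118334 - 113881)/(-400588 - 212533)) = 1/(-530628 + (118334 - 113881)/(-400588 - 212533)) = 1/(-530628 + 4453/(-613121)) = 1/(-530628 + 4453*(-1/613121)) = 1/(-530628 - 4453/613121) = 1/(-325339174441/613121) = -613121/325339174441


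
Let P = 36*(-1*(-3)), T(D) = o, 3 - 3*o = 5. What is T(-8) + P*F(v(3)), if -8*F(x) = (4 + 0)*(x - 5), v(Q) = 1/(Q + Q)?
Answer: 781/3 ≈ 260.33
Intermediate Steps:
o = -2/3 (o = 1 - 1/3*5 = 1 - 5/3 = -2/3 ≈ -0.66667)
T(D) = -2/3
v(Q) = 1/(2*Q)
P = 108 (P = 36*3 = 108)
F(x) = 5/2 - x/2 (F(x) = -(4 + 0)*(x - 5)/8 = -(-5 + x)/2 = -(-20 + 4*x)/8 = 5/2 - x/2)
T(-8) + P*F(v(3)) = -2/3 + 108*(5/2 - 1/(4*3)) = -2/3 + 108*(5/2 - 1/2*1/6) = -2/3 + 108*(5/2 - 1/12) = -2/3 + 108*(29/12) = -2/3 + 261 = 781/3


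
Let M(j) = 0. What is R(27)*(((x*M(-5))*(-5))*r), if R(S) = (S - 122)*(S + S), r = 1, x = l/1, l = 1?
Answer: 0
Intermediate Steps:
x = 1 (x = 1/1 = 1*1 = 1)
R(S) = 2*S*(-122 + S) (R(S) = (-122 + S)*(2*S) = 2*S*(-122 + S))
R(27)*(((x*M(-5))*(-5))*r) = (2*27*(-122 + 27))*(((1*0)*(-5))*1) = (2*27*(-95))*((0*(-5))*1) = -0 = -5130*0 = 0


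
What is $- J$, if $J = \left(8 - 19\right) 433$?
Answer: $4763$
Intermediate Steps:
$J = -4763$ ($J = \left(-11\right) 433 = -4763$)
$- J = \left(-1\right) \left(-4763\right) = 4763$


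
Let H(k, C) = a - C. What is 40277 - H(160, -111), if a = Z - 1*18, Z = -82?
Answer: 40266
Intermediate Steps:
a = -100 (a = -82 - 1*18 = -82 - 18 = -100)
H(k, C) = -100 - C
40277 - H(160, -111) = 40277 - (-100 - 1*(-111)) = 40277 - (-100 + 111) = 40277 - 1*11 = 40277 - 11 = 40266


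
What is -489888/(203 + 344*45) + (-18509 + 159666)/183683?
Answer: -87770332273/2880700489 ≈ -30.468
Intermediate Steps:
-489888/(203 + 344*45) + (-18509 + 159666)/183683 = -489888/(203 + 15480) + 141157*(1/183683) = -489888/15683 + 141157/183683 = -87770332273/2880700489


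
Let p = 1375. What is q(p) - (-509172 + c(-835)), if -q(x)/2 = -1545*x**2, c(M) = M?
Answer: 5842541257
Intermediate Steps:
q(x) = 3090*x**2 (q(x) = -(-3090)*x**2 = 3090*x**2)
q(p) - (-509172 + c(-835)) = 3090*1375**2 - (-509172 - 835) = 3090*1890625 - 1*(-510007) = 5842031250 + 510007 = 5842541257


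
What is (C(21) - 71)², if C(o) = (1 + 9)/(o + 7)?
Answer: 978121/196 ≈ 4990.4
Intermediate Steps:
C(o) = 10/(7 + o)
(C(21) - 71)² = (10/(7 + 21) - 71)² = (10/28 - 71)² = (10*(1/28) - 71)² = (5/14 - 71)² = (-989/14)² = 978121/196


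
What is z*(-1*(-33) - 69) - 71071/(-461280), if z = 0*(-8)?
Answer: 71071/461280 ≈ 0.15407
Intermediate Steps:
z = 0
z*(-1*(-33) - 69) - 71071/(-461280) = 0*(-1*(-33) - 69) - 71071/(-461280) = 0*(33 - 69) - 71071*(-1/461280) = 0*(-36) + 71071/461280 = 0 + 71071/461280 = 71071/461280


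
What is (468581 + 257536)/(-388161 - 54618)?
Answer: -242039/147593 ≈ -1.6399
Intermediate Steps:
(468581 + 257536)/(-388161 - 54618) = 726117/(-442779) = 726117*(-1/442779) = -242039/147593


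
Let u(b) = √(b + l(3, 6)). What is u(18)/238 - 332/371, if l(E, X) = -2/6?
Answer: -332/371 + √159/714 ≈ -0.87722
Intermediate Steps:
l(E, X) = -⅓ (l(E, X) = -2*⅙ = -⅓)
u(b) = √(-⅓ + b) (u(b) = √(b - ⅓) = √(-⅓ + b))
u(18)/238 - 332/371 = (√(-3 + 9*18)/3)/238 - 332/371 = (√(-3 + 162)/3)*(1/238) - 332*1/371 = (√159/3)*(1/238) - 332/371 = √159/714 - 332/371 = -332/371 + √159/714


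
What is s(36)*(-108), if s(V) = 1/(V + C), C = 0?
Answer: -3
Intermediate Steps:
s(V) = 1/V (s(V) = 1/(V + 0) = 1/V)
s(36)*(-108) = -108/36 = (1/36)*(-108) = -3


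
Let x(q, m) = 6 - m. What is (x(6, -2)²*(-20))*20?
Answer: -25600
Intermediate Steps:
(x(6, -2)²*(-20))*20 = ((6 - 1*(-2))²*(-20))*20 = ((6 + 2)²*(-20))*20 = (8²*(-20))*20 = (64*(-20))*20 = -1280*20 = -25600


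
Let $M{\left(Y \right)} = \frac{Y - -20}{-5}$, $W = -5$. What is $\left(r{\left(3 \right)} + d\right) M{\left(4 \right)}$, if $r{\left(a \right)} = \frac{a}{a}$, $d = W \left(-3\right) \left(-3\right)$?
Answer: $\frac{1056}{5} \approx 211.2$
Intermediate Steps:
$M{\left(Y \right)} = -4 - \frac{Y}{5}$ ($M{\left(Y \right)} = \left(Y + 20\right) \left(- \frac{1}{5}\right) = \left(20 + Y\right) \left(- \frac{1}{5}\right) = -4 - \frac{Y}{5}$)
$d = -45$ ($d = \left(-5\right) \left(-3\right) \left(-3\right) = 15 \left(-3\right) = -45$)
$r{\left(a \right)} = 1$
$\left(r{\left(3 \right)} + d\right) M{\left(4 \right)} = \left(1 - 45\right) \left(-4 - \frac{4}{5}\right) = - 44 \left(-4 - \frac{4}{5}\right) = \left(-44\right) \left(- \frac{24}{5}\right) = \frac{1056}{5}$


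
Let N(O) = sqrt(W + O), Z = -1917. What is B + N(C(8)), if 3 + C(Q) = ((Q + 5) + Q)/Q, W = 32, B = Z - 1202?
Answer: -3119 + sqrt(506)/4 ≈ -3113.4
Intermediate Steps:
B = -3119 (B = -1917 - 1202 = -3119)
C(Q) = -3 + (5 + 2*Q)/Q (C(Q) = -3 + ((Q + 5) + Q)/Q = -3 + ((5 + Q) + Q)/Q = -3 + (5 + 2*Q)/Q)
N(O) = sqrt(32 + O)
B + N(C(8)) = -3119 + sqrt(32 + (5 - 1*8)/8) = -3119 + sqrt(32 + (5 - 8)/8) = -3119 + sqrt(32 + (1/8)*(-3)) = -3119 + sqrt(32 - 3/8) = -3119 + sqrt(253/8) = -3119 + sqrt(506)/4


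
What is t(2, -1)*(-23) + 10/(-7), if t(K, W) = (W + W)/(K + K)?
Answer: 141/14 ≈ 10.071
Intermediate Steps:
t(K, W) = W/K (t(K, W) = (2*W)/((2*K)) = (2*W)*(1/(2*K)) = W/K)
t(2, -1)*(-23) + 10/(-7) = -1/2*(-23) + 10/(-7) = -1*1/2*(-23) + 10*(-1/7) = -1/2*(-23) - 10/7 = 23/2 - 10/7 = 141/14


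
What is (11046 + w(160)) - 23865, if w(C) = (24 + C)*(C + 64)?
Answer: 28397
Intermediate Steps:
w(C) = (24 + C)*(64 + C)
(11046 + w(160)) - 23865 = (11046 + (1536 + 160² + 88*160)) - 23865 = (11046 + (1536 + 25600 + 14080)) - 23865 = (11046 + 41216) - 23865 = 52262 - 23865 = 28397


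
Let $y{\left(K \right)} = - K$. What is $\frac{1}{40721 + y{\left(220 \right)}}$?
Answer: $\frac{1}{40501} \approx 2.4691 \cdot 10^{-5}$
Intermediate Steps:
$\frac{1}{40721 + y{\left(220 \right)}} = \frac{1}{40721 - 220} = \frac{1}{40501}$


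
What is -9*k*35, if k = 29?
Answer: -9135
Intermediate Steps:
-9*k*35 = -9*29*35 = -261*35 = -9135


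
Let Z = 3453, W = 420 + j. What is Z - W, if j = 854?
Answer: 2179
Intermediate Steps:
W = 1274 (W = 420 + 854 = 1274)
Z - W = 3453 - 1*1274 = 3453 - 1274 = 2179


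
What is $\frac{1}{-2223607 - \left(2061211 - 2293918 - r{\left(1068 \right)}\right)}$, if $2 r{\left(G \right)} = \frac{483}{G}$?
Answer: $- \frac{712}{1417520639} \approx -5.0229 \cdot 10^{-7}$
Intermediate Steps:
$r{\left(G \right)} = \frac{483}{2 G}$ ($r{\left(G \right)} = \frac{483 \frac{1}{G}}{2} = \frac{483}{2 G}$)
$\frac{1}{-2223607 - \left(2061211 - 2293918 - r{\left(1068 \right)}\right)} = \frac{1}{-2223607 - \left(2061211 - 2293918 - \frac{161}{712}\right)} = \frac{1}{-2223607 + \left(\frac{483}{2} \cdot \frac{1}{1068} - \left(2061211 - 2293918\right)\right)} = \frac{1}{-2223607 + \left(\frac{161}{712} - -232707\right)} = \frac{1}{-2223607 + \left(\frac{161}{712} + 232707\right)} = \frac{1}{-2223607 + \frac{165687545}{712}} = \frac{1}{- \frac{1417520639}{712}} = - \frac{712}{1417520639}$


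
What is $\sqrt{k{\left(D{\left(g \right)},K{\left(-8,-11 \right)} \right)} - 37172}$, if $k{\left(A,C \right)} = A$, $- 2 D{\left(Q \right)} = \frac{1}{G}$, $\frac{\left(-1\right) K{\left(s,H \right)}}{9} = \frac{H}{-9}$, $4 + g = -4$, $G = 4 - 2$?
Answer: $\frac{3 i \sqrt{16521}}{2} \approx 192.8 i$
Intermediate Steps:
$G = 2$
$g = -8$ ($g = -4 - 4 = -8$)
$K{\left(s,H \right)} = H$ ($K{\left(s,H \right)} = - 9 \frac{H}{-9} = - 9 H \left(- \frac{1}{9}\right) = - 9 \left(- \frac{H}{9}\right) = H$)
$D{\left(Q \right)} = - \frac{1}{4}$ ($D{\left(Q \right)} = - \frac{1}{2 \cdot 2} = \left(- \frac{1}{2}\right) \frac{1}{2} = - \frac{1}{4}$)
$\sqrt{k{\left(D{\left(g \right)},K{\left(-8,-11 \right)} \right)} - 37172} = \sqrt{- \frac{1}{4} - 37172} = \sqrt{- \frac{148689}{4}} = \frac{3 i \sqrt{16521}}{2}$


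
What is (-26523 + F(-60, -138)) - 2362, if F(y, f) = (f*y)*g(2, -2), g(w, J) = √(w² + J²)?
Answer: -28885 + 16560*√2 ≈ -5465.6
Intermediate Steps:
g(w, J) = √(J² + w²)
F(y, f) = 2*f*y*√2 (F(y, f) = (f*y)*√((-2)² + 2²) = (f*y)*√(4 + 4) = (f*y)*√8 = (f*y)*(2*√2) = 2*f*y*√2)
(-26523 + F(-60, -138)) - 2362 = (-26523 + 2*(-138)*(-60)*√2) - 2362 = (-26523 + 16560*√2) - 2362 = -28885 + 16560*√2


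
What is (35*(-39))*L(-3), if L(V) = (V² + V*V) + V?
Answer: -20475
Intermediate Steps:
L(V) = V + 2*V² (L(V) = (V² + V²) + V = 2*V² + V = V + 2*V²)
(35*(-39))*L(-3) = (35*(-39))*(-3*(1 + 2*(-3))) = -(-4095)*(1 - 6) = -(-4095)*(-5) = -1365*15 = -20475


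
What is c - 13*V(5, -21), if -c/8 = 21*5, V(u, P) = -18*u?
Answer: 330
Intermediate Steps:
c = -840 (c = -168*5 = -8*105 = -840)
c - 13*V(5, -21) = -840 - (-234)*5 = -840 - 13*(-90) = -840 + 1170 = 330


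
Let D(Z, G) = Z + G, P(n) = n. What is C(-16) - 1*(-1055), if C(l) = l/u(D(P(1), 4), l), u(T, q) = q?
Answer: 1056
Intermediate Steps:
D(Z, G) = G + Z
C(l) = 1 (C(l) = l/l = 1)
C(-16) - 1*(-1055) = 1 - 1*(-1055) = 1 + 1055 = 1056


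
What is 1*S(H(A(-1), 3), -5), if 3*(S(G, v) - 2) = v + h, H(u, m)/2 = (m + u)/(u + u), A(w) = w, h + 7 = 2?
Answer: -4/3 ≈ -1.3333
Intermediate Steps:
h = -5 (h = -7 + 2 = -5)
H(u, m) = (m + u)/u (H(u, m) = 2*((m + u)/(u + u)) = 2*((m + u)/((2*u))) = 2*((m + u)*(1/(2*u))) = 2*((m + u)/(2*u)) = (m + u)/u)
S(G, v) = ⅓ + v/3 (S(G, v) = 2 + (v - 5)/3 = 2 + (-5 + v)/3 = 2 + (-5/3 + v/3) = ⅓ + v/3)
1*S(H(A(-1), 3), -5) = 1*(⅓ + (⅓)*(-5)) = 1*(⅓ - 5/3) = 1*(-4/3) = -4/3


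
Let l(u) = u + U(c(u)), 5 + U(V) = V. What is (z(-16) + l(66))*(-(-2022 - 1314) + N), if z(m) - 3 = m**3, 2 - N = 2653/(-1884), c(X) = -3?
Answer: -8461993525/628 ≈ -1.3475e+7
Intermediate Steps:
U(V) = -5 + V
l(u) = -8 + u (l(u) = u + (-5 - 3) = u - 8 = -8 + u)
N = 6421/1884 (N = 2 - 2653/(-1884) = 2 - 2653*(-1)/1884 = 2 - 1*(-2653/1884) = 2 + 2653/1884 = 6421/1884 ≈ 3.4082)
z(m) = 3 + m**3
(z(-16) + l(66))*(-(-2022 - 1314) + N) = ((3 + (-16)**3) + (-8 + 66))*(-(-2022 - 1314) + 6421/1884) = ((3 - 4096) + 58)*(-1*(-3336) + 6421/1884) = (-4093 + 58)*(3336 + 6421/1884) = -4035*6291445/1884 = -8461993525/628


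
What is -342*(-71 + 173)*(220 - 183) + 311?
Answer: -1290397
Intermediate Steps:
-342*(-71 + 173)*(220 - 183) + 311 = -34884*37 + 311 = -342*3774 + 311 = -1290708 + 311 = -1290397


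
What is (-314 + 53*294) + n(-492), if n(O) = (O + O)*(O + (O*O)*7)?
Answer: -1666837436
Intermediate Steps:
n(O) = 2*O*(O + 7*O²) (n(O) = (2*O)*(O + O²*7) = (2*O)*(O + 7*O²) = 2*O*(O + 7*O²))
(-314 + 53*294) + n(-492) = (-314 + 53*294) + (-492)²*(2 + 14*(-492)) = (-314 + 15582) + 242064*(2 - 6888) = 15268 + 242064*(-6886) = 15268 - 1666852704 = -1666837436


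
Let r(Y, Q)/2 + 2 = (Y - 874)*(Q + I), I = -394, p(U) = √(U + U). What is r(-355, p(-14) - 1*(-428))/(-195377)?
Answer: 83576/195377 + 4916*I*√7/195377 ≈ 0.42777 + 0.066571*I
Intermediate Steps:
p(U) = √2*√U (p(U) = √(2*U) = √2*√U)
r(Y, Q) = -4 + 2*(-874 + Y)*(-394 + Q) (r(Y, Q) = -4 + 2*((Y - 874)*(Q - 394)) = -4 + 2*((-874 + Y)*(-394 + Q)) = -4 + 2*(-874 + Y)*(-394 + Q))
r(-355, p(-14) - 1*(-428))/(-195377) = (688708 - 1748*(√2*√(-14) - 1*(-428)) - 788*(-355) + 2*(√2*√(-14) - 1*(-428))*(-355))/(-195377) = (688708 - 1748*(√2*(I*√14) + 428) + 279740 + 2*(√2*(I*√14) + 428)*(-355))*(-1/195377) = (688708 - 1748*(2*I*√7 + 428) + 279740 + 2*(2*I*√7 + 428)*(-355))*(-1/195377) = (688708 - 1748*(428 + 2*I*√7) + 279740 + 2*(428 + 2*I*√7)*(-355))*(-1/195377) = (688708 + (-748144 - 3496*I*√7) + 279740 + (-303880 - 1420*I*√7))*(-1/195377) = (-83576 - 4916*I*√7)*(-1/195377) = 83576/195377 + 4916*I*√7/195377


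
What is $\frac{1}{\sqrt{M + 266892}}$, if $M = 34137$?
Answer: $\frac{\sqrt{301029}}{301029} \approx 0.0018226$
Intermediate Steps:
$\frac{1}{\sqrt{M + 266892}} = \frac{1}{\sqrt{34137 + 266892}} = \frac{1}{\sqrt{301029}} = \frac{\sqrt{301029}}{301029}$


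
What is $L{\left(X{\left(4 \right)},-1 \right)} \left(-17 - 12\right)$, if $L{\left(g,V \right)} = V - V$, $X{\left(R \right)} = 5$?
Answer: $0$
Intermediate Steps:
$L{\left(g,V \right)} = 0$
$L{\left(X{\left(4 \right)},-1 \right)} \left(-17 - 12\right) = 0 \left(-17 - 12\right) = 0 \left(-29\right) = 0$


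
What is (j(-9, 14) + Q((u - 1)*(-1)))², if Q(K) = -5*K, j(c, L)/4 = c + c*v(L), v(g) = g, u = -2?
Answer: 308025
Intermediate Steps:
j(c, L) = 4*c + 4*L*c (j(c, L) = 4*(c + c*L) = 4*(c + L*c) = 4*c + 4*L*c)
(j(-9, 14) + Q((u - 1)*(-1)))² = (4*(-9)*(1 + 14) - 5*(-2 - 1)*(-1))² = (4*(-9)*15 - (-15)*(-1))² = (-540 - 5*3)² = (-540 - 15)² = (-555)² = 308025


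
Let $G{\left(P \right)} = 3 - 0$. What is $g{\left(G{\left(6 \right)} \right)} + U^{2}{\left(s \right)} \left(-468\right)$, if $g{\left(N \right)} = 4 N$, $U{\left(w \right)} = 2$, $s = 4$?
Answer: $-1860$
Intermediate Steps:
$G{\left(P \right)} = 3$ ($G{\left(P \right)} = 3 + 0 = 3$)
$g{\left(G{\left(6 \right)} \right)} + U^{2}{\left(s \right)} \left(-468\right) = 4 \cdot 3 + 2^{2} \left(-468\right) = 12 + 4 \left(-468\right) = 12 - 1872 = -1860$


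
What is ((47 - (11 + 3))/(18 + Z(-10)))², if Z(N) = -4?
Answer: 1089/196 ≈ 5.5561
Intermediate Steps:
((47 - (11 + 3))/(18 + Z(-10)))² = ((47 - (11 + 3))/(18 - 4))² = ((47 - 1*14)/14)² = ((47 - 14)*(1/14))² = (33*(1/14))² = (33/14)² = 1089/196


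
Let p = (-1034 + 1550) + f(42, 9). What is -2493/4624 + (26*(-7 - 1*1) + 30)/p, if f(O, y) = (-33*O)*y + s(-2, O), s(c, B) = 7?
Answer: -1704163/3250672 ≈ -0.52425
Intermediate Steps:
f(O, y) = 7 - 33*O*y (f(O, y) = (-33*O)*y + 7 = -33*O*y + 7 = 7 - 33*O*y)
p = -11951 (p = (-1034 + 1550) + (7 - 33*42*9) = 516 + (7 - 12474) = 516 - 12467 = -11951)
-2493/4624 + (26*(-7 - 1*1) + 30)/p = -2493/4624 + (26*(-7 - 1*1) + 30)/(-11951) = -2493*1/4624 + (26*(-7 - 1) + 30)*(-1/11951) = -2493/4624 + (26*(-8) + 30)*(-1/11951) = -2493/4624 + (-208 + 30)*(-1/11951) = -2493/4624 - 178*(-1/11951) = -2493/4624 + 178/11951 = -1704163/3250672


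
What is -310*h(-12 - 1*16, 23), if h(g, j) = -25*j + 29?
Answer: 169260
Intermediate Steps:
h(g, j) = 29 - 25*j
-310*h(-12 - 1*16, 23) = -310*(29 - 25*23) = -310*(29 - 575) = -310*(-546) = 169260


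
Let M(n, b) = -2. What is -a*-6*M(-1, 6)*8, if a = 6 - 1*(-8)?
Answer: -1344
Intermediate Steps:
a = 14 (a = 6 + 8 = 14)
-a*-6*M(-1, 6)*8 = -14*-6*(-2)*8 = -14*12*8 = -14*96 = -1*1344 = -1344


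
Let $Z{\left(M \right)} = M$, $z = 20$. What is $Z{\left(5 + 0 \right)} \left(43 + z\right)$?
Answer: $315$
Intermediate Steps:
$Z{\left(5 + 0 \right)} \left(43 + z\right) = \left(5 + 0\right) \left(43 + 20\right) = 5 \cdot 63 = 315$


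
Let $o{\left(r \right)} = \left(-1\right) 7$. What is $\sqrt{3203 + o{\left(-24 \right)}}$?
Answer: $2 \sqrt{799} \approx 56.533$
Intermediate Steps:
$o{\left(r \right)} = -7$
$\sqrt{3203 + o{\left(-24 \right)}} = \sqrt{3203 - 7} = \sqrt{3196} = 2 \sqrt{799}$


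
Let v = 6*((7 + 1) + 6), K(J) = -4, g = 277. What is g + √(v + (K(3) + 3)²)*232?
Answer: 277 + 232*√85 ≈ 2415.9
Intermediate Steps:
v = 84 (v = 6*(8 + 6) = 6*14 = 84)
g + √(v + (K(3) + 3)²)*232 = 277 + √(84 + (-4 + 3)²)*232 = 277 + √(84 + (-1)²)*232 = 277 + √(84 + 1)*232 = 277 + √85*232 = 277 + 232*√85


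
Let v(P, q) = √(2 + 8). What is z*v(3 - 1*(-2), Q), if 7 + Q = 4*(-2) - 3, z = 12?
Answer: 12*√10 ≈ 37.947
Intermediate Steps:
Q = -18 (Q = -7 + (4*(-2) - 3) = -7 + (-8 - 3) = -7 - 11 = -18)
v(P, q) = √10
z*v(3 - 1*(-2), Q) = 12*√10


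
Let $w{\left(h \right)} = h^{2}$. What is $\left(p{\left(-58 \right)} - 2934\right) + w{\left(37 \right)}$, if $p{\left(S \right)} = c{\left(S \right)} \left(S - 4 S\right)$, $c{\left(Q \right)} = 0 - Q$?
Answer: $8527$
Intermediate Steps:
$c{\left(Q \right)} = - Q$
$p{\left(S \right)} = 3 S^{2}$ ($p{\left(S \right)} = - S \left(S - 4 S\right) = - S \left(- 3 S\right) = 3 S^{2}$)
$\left(p{\left(-58 \right)} - 2934\right) + w{\left(37 \right)} = \left(3 \left(-58\right)^{2} - 2934\right) + 37^{2} = \left(3 \cdot 3364 - 2934\right) + 1369 = \left(10092 - 2934\right) + 1369 = 7158 + 1369 = 8527$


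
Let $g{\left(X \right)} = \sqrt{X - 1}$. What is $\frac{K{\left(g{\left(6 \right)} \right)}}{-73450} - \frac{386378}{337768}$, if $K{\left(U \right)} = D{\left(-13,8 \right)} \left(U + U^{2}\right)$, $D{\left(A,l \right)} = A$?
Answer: $- \frac{109067343}{95419460} + \frac{\sqrt{5}}{5650} \approx -1.1426$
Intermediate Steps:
$g{\left(X \right)} = \sqrt{-1 + X}$
$K{\left(U \right)} = - 13 U - 13 U^{2}$ ($K{\left(U \right)} = - 13 \left(U + U^{2}\right) = - 13 U - 13 U^{2}$)
$\frac{K{\left(g{\left(6 \right)} \right)}}{-73450} - \frac{386378}{337768} = \frac{\left(-13\right) \sqrt{-1 + 6} \left(1 + \sqrt{-1 + 6}\right)}{-73450} - \frac{386378}{337768} = - 13 \sqrt{5} \left(1 + \sqrt{5}\right) \left(- \frac{1}{73450}\right) - \frac{193189}{168884} = \frac{\sqrt{5} \left(1 + \sqrt{5}\right)}{5650} - \frac{193189}{168884} = - \frac{193189}{168884} + \frac{\sqrt{5} \left(1 + \sqrt{5}\right)}{5650}$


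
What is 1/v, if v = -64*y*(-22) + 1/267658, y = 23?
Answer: 267658/8667836673 ≈ 3.0879e-5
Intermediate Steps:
v = 8667836673/267658 (v = -64*23*(-22) + 1/267658 = -1472*(-22) + 1/267658 = 32384 + 1/267658 = 8667836673/267658 ≈ 32384.)
1/v = 1/(8667836673/267658) = 267658/8667836673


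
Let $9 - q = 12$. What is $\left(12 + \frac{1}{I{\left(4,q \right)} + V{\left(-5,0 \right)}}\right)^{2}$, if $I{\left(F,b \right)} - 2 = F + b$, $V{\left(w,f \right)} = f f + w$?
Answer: $\frac{529}{4} \approx 132.25$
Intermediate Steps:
$q = -3$ ($q = 9 - 12 = -3$)
$V{\left(w,f \right)} = w + f^{2}$ ($V{\left(w,f \right)} = f^{2} + w = w + f^{2}$)
$I{\left(F,b \right)} = 2 + F + b$ ($I{\left(F,b \right)} = 2 + \left(F + b\right) = 2 + F + b$)
$\left(12 + \frac{1}{I{\left(4,q \right)} + V{\left(-5,0 \right)}}\right)^{2} = \left(12 + \frac{1}{\left(2 + 4 - 3\right) - \left(5 - 0^{2}\right)}\right)^{2} = \left(12 + \frac{1}{3 + \left(-5 + 0\right)}\right)^{2} = \left(12 + \frac{1}{3 - 5}\right)^{2} = \left(12 + \frac{1}{-2}\right)^{2} = \left(12 - \frac{1}{2}\right)^{2} = \left(\frac{23}{2}\right)^{2} = \frac{529}{4}$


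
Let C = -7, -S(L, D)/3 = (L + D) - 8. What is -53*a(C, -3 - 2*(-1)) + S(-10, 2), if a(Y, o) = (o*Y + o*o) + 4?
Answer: -588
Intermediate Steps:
S(L, D) = 24 - 3*D - 3*L (S(L, D) = -3*((L + D) - 8) = -3*((D + L) - 8) = -3*(-8 + D + L) = 24 - 3*D - 3*L)
a(Y, o) = 4 + o**2 + Y*o (a(Y, o) = (Y*o + o**2) + 4 = (o**2 + Y*o) + 4 = 4 + o**2 + Y*o)
-53*a(C, -3 - 2*(-1)) + S(-10, 2) = -53*(4 + (-3 - 2*(-1))**2 - 7*(-3 - 2*(-1))) + (24 - 3*2 - 3*(-10)) = -53*(4 + (-3 + 2)**2 - 7*(-3 + 2)) + (24 - 6 + 30) = -53*(4 + (-1)**2 - 7*(-1)) + 48 = -53*(4 + 1 + 7) + 48 = -53*12 + 48 = -636 + 48 = -588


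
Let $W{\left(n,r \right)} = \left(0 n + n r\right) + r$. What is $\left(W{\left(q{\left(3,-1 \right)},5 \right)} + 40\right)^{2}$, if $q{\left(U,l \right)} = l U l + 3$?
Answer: $5625$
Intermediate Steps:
$q{\left(U,l \right)} = 3 + U l^{2}$ ($q{\left(U,l \right)} = U l l + 3 = U l^{2} + 3 = 3 + U l^{2}$)
$W{\left(n,r \right)} = r + n r$ ($W{\left(n,r \right)} = \left(0 + n r\right) + r = n r + r = r + n r$)
$\left(W{\left(q{\left(3,-1 \right)},5 \right)} + 40\right)^{2} = \left(5 \left(1 + \left(3 + 3 \left(-1\right)^{2}\right)\right) + 40\right)^{2} = \left(5 \left(1 + \left(3 + 3 \cdot 1\right)\right) + 40\right)^{2} = \left(5 \left(1 + \left(3 + 3\right)\right) + 40\right)^{2} = \left(5 \left(1 + 6\right) + 40\right)^{2} = \left(5 \cdot 7 + 40\right)^{2} = \left(35 + 40\right)^{2} = 75^{2} = 5625$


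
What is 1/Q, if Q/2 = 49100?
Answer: 1/98200 ≈ 1.0183e-5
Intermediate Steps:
Q = 98200 (Q = 2*49100 = 98200)
1/Q = 1/98200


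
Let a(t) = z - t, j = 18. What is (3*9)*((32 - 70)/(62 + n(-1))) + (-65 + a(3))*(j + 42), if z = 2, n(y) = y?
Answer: -242586/61 ≈ -3976.8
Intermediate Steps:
a(t) = 2 - t
(3*9)*((32 - 70)/(62 + n(-1))) + (-65 + a(3))*(j + 42) = (3*9)*((32 - 70)/(62 - 1)) + (-65 + (2 - 1*3))*(18 + 42) = 27*(-38/61) + (-65 + (2 - 3))*60 = 27*(-38*1/61) + (-65 - 1)*60 = 27*(-38/61) - 66*60 = -1026/61 - 3960 = -242586/61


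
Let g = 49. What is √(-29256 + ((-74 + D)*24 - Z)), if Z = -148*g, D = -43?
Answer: 2*I*√6203 ≈ 157.52*I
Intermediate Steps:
Z = -7252 (Z = -148*49 = -7252)
√(-29256 + ((-74 + D)*24 - Z)) = √(-29256 + ((-74 - 43)*24 - 1*(-7252))) = √(-29256 + (-117*24 + 7252)) = √(-29256 + (-2808 + 7252)) = √(-29256 + 4444) = √(-24812) = 2*I*√6203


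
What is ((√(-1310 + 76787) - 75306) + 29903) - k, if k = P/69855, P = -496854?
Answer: -1057043237/23285 + √75477 ≈ -45121.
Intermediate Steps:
k = -165618/23285 (k = -496854/69855 = -496854*1/69855 = -165618/23285 ≈ -7.1126)
((√(-1310 + 76787) - 75306) + 29903) - k = ((√(-1310 + 76787) - 75306) + 29903) - 1*(-165618/23285) = ((√75477 - 75306) + 29903) + 165618/23285 = ((-75306 + √75477) + 29903) + 165618/23285 = (-45403 + √75477) + 165618/23285 = -1057043237/23285 + √75477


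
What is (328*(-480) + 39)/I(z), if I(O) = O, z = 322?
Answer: -157401/322 ≈ -488.82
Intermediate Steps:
(328*(-480) + 39)/I(z) = (328*(-480) + 39)/322 = (-157440 + 39)*(1/322) = -157401*1/322 = -157401/322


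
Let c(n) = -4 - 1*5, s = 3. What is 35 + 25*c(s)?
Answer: -190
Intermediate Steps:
c(n) = -9 (c(n) = -4 - 5 = -9)
35 + 25*c(s) = 35 + 25*(-9) = 35 - 225 = -190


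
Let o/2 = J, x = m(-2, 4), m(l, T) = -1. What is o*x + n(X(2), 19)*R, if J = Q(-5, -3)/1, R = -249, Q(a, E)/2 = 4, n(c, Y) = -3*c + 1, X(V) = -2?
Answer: -1759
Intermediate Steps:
n(c, Y) = 1 - 3*c
Q(a, E) = 8 (Q(a, E) = 2*4 = 8)
x = -1
J = 8 (J = 8/1 = 8*1 = 8)
o = 16 (o = 2*8 = 16)
o*x + n(X(2), 19)*R = 16*(-1) + (1 - 3*(-2))*(-249) = -16 + (1 + 6)*(-249) = -16 + 7*(-249) = -16 - 1743 = -1759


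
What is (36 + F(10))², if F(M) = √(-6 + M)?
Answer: 1444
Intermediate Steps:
(36 + F(10))² = (36 + √(-6 + 10))² = (36 + √4)² = (36 + 2)² = 38² = 1444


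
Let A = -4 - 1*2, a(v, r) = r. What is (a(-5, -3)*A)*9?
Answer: 162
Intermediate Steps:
A = -6 (A = -4 - 2 = -6)
(a(-5, -3)*A)*9 = -3*(-6)*9 = 18*9 = 162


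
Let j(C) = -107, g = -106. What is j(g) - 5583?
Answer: -5690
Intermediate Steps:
j(g) - 5583 = -107 - 5583 = -5690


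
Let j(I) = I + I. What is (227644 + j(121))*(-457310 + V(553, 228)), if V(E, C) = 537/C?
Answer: -208428019857/2 ≈ -1.0421e+11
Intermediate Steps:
j(I) = 2*I
(227644 + j(121))*(-457310 + V(553, 228)) = (227644 + 2*121)*(-457310 + 537/228) = (227644 + 242)*(-457310 + 537*(1/228)) = 227886*(-457310 + 179/76) = 227886*(-34755381/76) = -208428019857/2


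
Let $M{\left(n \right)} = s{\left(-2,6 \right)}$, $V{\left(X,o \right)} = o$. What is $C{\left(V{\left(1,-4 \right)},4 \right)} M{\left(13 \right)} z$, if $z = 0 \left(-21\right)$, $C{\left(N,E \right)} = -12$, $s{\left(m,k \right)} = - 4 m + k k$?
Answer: $0$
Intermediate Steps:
$s{\left(m,k \right)} = k^{2} - 4 m$ ($s{\left(m,k \right)} = - 4 m + k^{2} = k^{2} - 4 m$)
$M{\left(n \right)} = 44$ ($M{\left(n \right)} = 6^{2} - -8 = 36 + 8 = 44$)
$z = 0$
$C{\left(V{\left(1,-4 \right)},4 \right)} M{\left(13 \right)} z = \left(-12\right) 44 \cdot 0 = \left(-528\right) 0 = 0$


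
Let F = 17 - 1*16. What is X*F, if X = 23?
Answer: 23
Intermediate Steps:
F = 1 (F = 17 - 16 = 1)
X*F = 23*1 = 23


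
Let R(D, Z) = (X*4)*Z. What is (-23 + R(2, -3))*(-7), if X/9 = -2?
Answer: -1351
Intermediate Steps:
X = -18 (X = 9*(-2) = -18)
R(D, Z) = -72*Z (R(D, Z) = (-18*4)*Z = -72*Z)
(-23 + R(2, -3))*(-7) = (-23 - 72*(-3))*(-7) = (-23 + 216)*(-7) = 193*(-7) = -1351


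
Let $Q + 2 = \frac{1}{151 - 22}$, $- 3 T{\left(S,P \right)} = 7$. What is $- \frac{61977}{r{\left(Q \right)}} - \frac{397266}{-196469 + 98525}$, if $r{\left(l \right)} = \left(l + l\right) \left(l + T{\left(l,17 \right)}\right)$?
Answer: $- \frac{116784155569}{32513327} \approx -3591.9$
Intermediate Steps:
$T{\left(S,P \right)} = - \frac{7}{3}$ ($T{\left(S,P \right)} = \left(- \frac{1}{3}\right) 7 = - \frac{7}{3}$)
$Q = - \frac{257}{129}$ ($Q = -2 + \frac{1}{151 - 22} = -2 + \frac{1}{129} = - \frac{257}{129} \approx -1.9922$)
$r{\left(l \right)} = 2 l \left(- \frac{7}{3} + l\right)$ ($r{\left(l \right)} = \left(l + l\right) \left(l - \frac{7}{3}\right) = 2 l \left(- \frac{7}{3} + l\right)$)
$- \frac{61977}{r{\left(Q \right)}} - \frac{397266}{-196469 + 98525} = - \frac{61977}{\frac{2}{3} \left(- \frac{257}{129}\right) \left(-7 + 3 \left(- \frac{257}{129}\right)\right)} - \frac{397266}{-196469 + 98525} = - \frac{61977}{\frac{2}{3} \left(- \frac{257}{129}\right) \left(-7 - \frac{257}{43}\right)} - \frac{397266}{-97944} = - \frac{61977}{\frac{2}{3} \left(- \frac{257}{129}\right) \left(- \frac{558}{43}\right)} - - \frac{66211}{16324} = - \frac{61977}{\frac{31868}{1849}} + \frac{66211}{16324} = \left(-61977\right) \frac{1849}{31868} + \frac{66211}{16324} = - \frac{114595473}{31868} + \frac{66211}{16324} = - \frac{116784155569}{32513327}$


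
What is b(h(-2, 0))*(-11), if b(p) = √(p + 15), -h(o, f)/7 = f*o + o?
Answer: -11*√29 ≈ -59.237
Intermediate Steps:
h(o, f) = -7*o - 7*f*o (h(o, f) = -7*(f*o + o) = -7*(o + f*o) = -7*o - 7*f*o)
b(p) = √(15 + p)
b(h(-2, 0))*(-11) = √(15 - 7*(-2)*(1 + 0))*(-11) = √(15 - 7*(-2)*1)*(-11) = √(15 + 14)*(-11) = √29*(-11) = -11*√29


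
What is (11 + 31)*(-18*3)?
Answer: -2268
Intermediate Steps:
(11 + 31)*(-18*3) = 42*(-54) = -2268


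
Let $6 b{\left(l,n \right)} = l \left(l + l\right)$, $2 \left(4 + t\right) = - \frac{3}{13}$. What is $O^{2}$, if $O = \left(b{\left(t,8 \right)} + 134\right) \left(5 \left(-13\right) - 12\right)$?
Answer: $\frac{475522439151529}{4112784} \approx 1.1562 \cdot 10^{8}$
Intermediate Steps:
$t = - \frac{107}{26}$ ($t = -4 + \frac{\left(-3\right) \frac{1}{13}}{2} = -4 + \frac{1}{2} \left(- \frac{3}{13}\right) = -4 - \frac{3}{26} = - \frac{107}{26} \approx -4.1154$)
$b{\left(l,n \right)} = \frac{l^{2}}{3}$ ($b{\left(l,n \right)} = \frac{l \left(l + l\right)}{6} = \frac{l 2 l}{6} = \frac{2 l^{2}}{6} = \frac{l^{2}}{3}$)
$O = - \frac{21806477}{2028}$ ($O = \left(\frac{\left(- \frac{107}{26}\right)^{2}}{3} + 134\right) \left(5 \left(-13\right) - 12\right) = \left(\frac{1}{3} \cdot \frac{11449}{676} + 134\right) \left(-65 - 12\right) = \left(\frac{11449}{2028} + 134\right) \left(-77\right) = \frac{283201}{2028} \left(-77\right) = - \frac{21806477}{2028} \approx -10753.0$)
$O^{2} = \left(- \frac{21806477}{2028}\right)^{2} = \frac{475522439151529}{4112784}$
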